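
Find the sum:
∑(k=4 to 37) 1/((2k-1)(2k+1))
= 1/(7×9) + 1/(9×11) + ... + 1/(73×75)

Partial fractions: 1/((2k-1)(2k+1)) = (1/2)[1/(2k-1) - 1/(2k+1)]
The series telescopes:
= (1/2)[1/7 - 1/75]
= 34/525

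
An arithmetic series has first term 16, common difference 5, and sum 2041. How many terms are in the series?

Using S = n/2 × [2a + (n-1)d]
2041 = n/2 × [2(16) + (n-1)(5)]
2041 = n/2 × [32 + 5n - 5]
4082 = n × [27 + 5n]
5n² + (27)n - 4082 = 0
Discriminant: Δ = (27)² - 4(5)(-4082) = 729 + 81640 = 82369
√Δ = 287
n = [-(27) + √Δ] / (2·5) = (-27 + 287) / 10 = 260 / 10 = 26
(The negative root is discarded since n must be a positive integer.)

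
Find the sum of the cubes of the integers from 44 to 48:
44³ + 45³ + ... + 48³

Use ∑_{k=1}^{n} k³ = [n(n+1)/2]², then subtract the first 43 terms.
∑_{k=1}^{48} k³ = [48×49/2]² = 1176² = 1382976
∑_{k=1}^{43} k³ = [43×44/2]² = 946² = 894916
∑_{k=44}^{48} k³ = 1382976 - 894916 = 488060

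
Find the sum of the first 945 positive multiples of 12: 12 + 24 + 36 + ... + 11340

Factor out 12: = 12(1 + 2 + ... + 945) = 12 × n(n+1)/2
= 12 × 945×946/2
= 12 × 446985
= 5363820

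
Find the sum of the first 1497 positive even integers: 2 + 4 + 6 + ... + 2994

Sum of first n even numbers = n(n+1)
= 1497×1498
= 2242506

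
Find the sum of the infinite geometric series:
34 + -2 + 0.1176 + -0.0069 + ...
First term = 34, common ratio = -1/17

For |r| < 1, S = a / (1 - r)
S = 34 / (1 - (-1/17))
S = 34 / (18/17)
S = 289/9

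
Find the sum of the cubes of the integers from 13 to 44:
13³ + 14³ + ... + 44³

Use ∑_{k=1}^{n} k³ = [n(n+1)/2]², then subtract the first 12 terms.
∑_{k=1}^{44} k³ = [44×45/2]² = 990² = 980100
∑_{k=1}^{12} k³ = [12×13/2]² = 78² = 6084
∑_{k=13}^{44} k³ = 980100 - 6084 = 974016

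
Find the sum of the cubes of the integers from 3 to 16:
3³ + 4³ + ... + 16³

Use ∑_{k=1}^{n} k³ = [n(n+1)/2]², then subtract the first 2 terms.
∑_{k=1}^{16} k³ = [16×17/2]² = 136² = 18496
∑_{k=1}^{2} k³ = [2×3/2]² = 3² = 9
∑_{k=3}^{16} k³ = 18496 - 9 = 18487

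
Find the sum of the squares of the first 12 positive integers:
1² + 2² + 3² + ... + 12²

Formula: ∑k² = n(n+1)(2n+1)/6
= 12×13×25/6
= 3900/6
= 650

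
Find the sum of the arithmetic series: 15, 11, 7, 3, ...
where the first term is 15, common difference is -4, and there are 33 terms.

Sₙ = n/2 × (first + last)
Last term = a + (n-1)d = 15 + (33-1)×(-4) = -113
S_33 = 33/2 × (15 + (-113))
S_33 = 33/2 × (-98) = -1617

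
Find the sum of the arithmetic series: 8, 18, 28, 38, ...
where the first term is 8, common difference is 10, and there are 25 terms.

Sₙ = n/2 × (first + last)
Last term = a + (n-1)d = 8 + (25-1)×10 = 248
S_25 = 25/2 × (8 + 248)
S_25 = 25/2 × 256 = 3200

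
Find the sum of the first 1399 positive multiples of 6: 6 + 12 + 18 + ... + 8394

Factor out 6: = 6(1 + 2 + ... + 1399) = 6 × n(n+1)/2
= 6 × 1399×1400/2
= 6 × 979300
= 5875800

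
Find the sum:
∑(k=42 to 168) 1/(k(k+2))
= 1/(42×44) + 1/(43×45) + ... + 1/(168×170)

Partial fractions: 1/(k(k+2)) = (1/2)[1/k - 1/(k+2)]
Telescoping leaves the first two and last two terms:
= (1/2)[1/42 + 1/43 - 1/169 - 1/170]
= 228727/12971595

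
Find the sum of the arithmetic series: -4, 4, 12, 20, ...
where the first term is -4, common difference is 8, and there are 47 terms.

Sₙ = n/2 × (first + last)
Last term = a + (n-1)d = -4 + (47-1)×8 = 364
S_47 = 47/2 × (-4 + 364)
S_47 = 47/2 × 360 = 8460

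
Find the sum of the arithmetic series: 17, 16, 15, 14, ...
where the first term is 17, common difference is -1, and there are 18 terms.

Sₙ = n/2 × (first + last)
Last term = a + (n-1)d = 17 + (18-1)×(-1) = 0
S_18 = 18/2 × (17 + 0)
S_18 = 18/2 × 17 = 153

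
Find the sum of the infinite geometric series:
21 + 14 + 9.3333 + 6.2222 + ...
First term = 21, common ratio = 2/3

For |r| < 1, S = a / (1 - r)
S = 21 / (1 - (2/3))
S = 21 / (1/3)
S = 63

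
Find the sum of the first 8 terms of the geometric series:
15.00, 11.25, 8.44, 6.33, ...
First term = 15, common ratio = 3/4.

Sₙ = a(1 - rⁿ) / (1 - r)
S_8 = 15(1 - (3/4)^8) / (1 - (3/4))
S_8 = 15(1 - (6561/65536)) / (1/4)
S_8 = 884625/16384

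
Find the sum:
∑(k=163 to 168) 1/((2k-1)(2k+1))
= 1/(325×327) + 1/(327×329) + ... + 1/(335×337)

Partial fractions: 1/((2k-1)(2k+1)) = (1/2)[1/(2k-1) - 1/(2k+1)]
The series telescopes:
= (1/2)[1/325 - 1/337]
= 6/109525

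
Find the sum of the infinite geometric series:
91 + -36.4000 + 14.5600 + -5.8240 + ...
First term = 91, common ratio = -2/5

For |r| < 1, S = a / (1 - r)
S = 91 / (1 - (-2/5))
S = 91 / (7/5)
S = 65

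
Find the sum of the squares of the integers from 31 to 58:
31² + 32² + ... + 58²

Use ∑_{k=1}^{n} k² = n(n+1)(2n+1)/6, then subtract the first 30 terms.
∑_{k=1}^{58} k² = 58×59×117/6 = 66729
∑_{k=1}^{30} k² = 30×31×61/6 = 9455
∑_{k=31}^{58} k² = 66729 - 9455 = 57274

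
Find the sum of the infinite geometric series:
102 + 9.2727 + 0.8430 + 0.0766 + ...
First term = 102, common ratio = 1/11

For |r| < 1, S = a / (1 - r)
S = 102 / (1 - (1/11))
S = 102 / (10/11)
S = 561/5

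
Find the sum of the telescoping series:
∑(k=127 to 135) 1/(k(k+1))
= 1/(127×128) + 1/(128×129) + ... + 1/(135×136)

Partial fractions: 1/(k(k+1)) = 1/k - 1/(k+1)
The series telescopes:
= (1/127 - 1/128) + (1/128 - 1/129) + ... + (1/135 - 1/136)
= 1/127 - 1/136
= 9/17272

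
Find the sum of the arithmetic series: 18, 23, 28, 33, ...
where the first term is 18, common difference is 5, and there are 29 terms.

Sₙ = n/2 × (first + last)
Last term = a + (n-1)d = 18 + (29-1)×5 = 158
S_29 = 29/2 × (18 + 158)
S_29 = 29/2 × 176 = 2552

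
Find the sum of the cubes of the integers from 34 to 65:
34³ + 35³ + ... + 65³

Use ∑_{k=1}^{n} k³ = [n(n+1)/2]², then subtract the first 33 terms.
∑_{k=1}^{65} k³ = [65×66/2]² = 2145² = 4601025
∑_{k=1}^{33} k³ = [33×34/2]² = 561² = 314721
∑_{k=34}^{65} k³ = 4601025 - 314721 = 4286304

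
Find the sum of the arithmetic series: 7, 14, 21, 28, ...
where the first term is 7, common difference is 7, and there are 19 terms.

Sₙ = n/2 × (first + last)
Last term = a + (n-1)d = 7 + (19-1)×7 = 133
S_19 = 19/2 × (7 + 133)
S_19 = 19/2 × 140 = 1330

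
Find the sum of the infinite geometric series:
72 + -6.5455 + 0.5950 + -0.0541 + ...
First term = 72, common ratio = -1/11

For |r| < 1, S = a / (1 - r)
S = 72 / (1 - (-1/11))
S = 72 / (12/11)
S = 66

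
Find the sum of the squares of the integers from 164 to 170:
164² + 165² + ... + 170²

Use ∑_{k=1}^{n} k² = n(n+1)(2n+1)/6, then subtract the first 163 terms.
∑_{k=1}^{170} k² = 170×171×341/6 = 1652145
∑_{k=1}^{163} k² = 163×164×327/6 = 1456894
∑_{k=164}^{170} k² = 1652145 - 1456894 = 195251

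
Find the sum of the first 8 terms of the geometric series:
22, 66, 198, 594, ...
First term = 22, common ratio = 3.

Sₙ = a(1 - rⁿ) / (1 - r)
S_8 = 22(1 - 3^8) / (1 - 3)
S_8 = 22(1 - 6561) / (-2)
S_8 = 72160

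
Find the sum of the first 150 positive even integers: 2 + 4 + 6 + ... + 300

Sum of first n even numbers = n(n+1)
= 150×151
= 22650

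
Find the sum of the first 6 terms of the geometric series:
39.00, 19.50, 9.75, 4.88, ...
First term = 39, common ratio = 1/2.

Sₙ = a(1 - rⁿ) / (1 - r)
S_6 = 39(1 - (1/2)^6) / (1 - (1/2))
S_6 = 39(1 - (1/64)) / (1/2)
S_6 = 2457/32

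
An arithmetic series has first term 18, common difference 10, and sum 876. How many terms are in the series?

Using S = n/2 × [2a + (n-1)d]
876 = n/2 × [2(18) + (n-1)(10)]
876 = n/2 × [36 + 10n - 10]
1752 = n × [26 + 10n]
10n² + (26)n - 1752 = 0
Discriminant: Δ = (26)² - 4(10)(-1752) = 676 + 70080 = 70756
√Δ = 266
n = [-(26) + √Δ] / (2·10) = (-26 + 266) / 20 = 240 / 20 = 12
(The negative root is discarded since n must be a positive integer.)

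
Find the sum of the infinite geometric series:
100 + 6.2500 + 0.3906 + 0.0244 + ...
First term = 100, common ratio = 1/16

For |r| < 1, S = a / (1 - r)
S = 100 / (1 - (1/16))
S = 100 / (15/16)
S = 320/3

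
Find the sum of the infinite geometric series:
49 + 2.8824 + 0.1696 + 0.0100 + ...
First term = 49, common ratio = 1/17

For |r| < 1, S = a / (1 - r)
S = 49 / (1 - (1/17))
S = 49 / (16/17)
S = 833/16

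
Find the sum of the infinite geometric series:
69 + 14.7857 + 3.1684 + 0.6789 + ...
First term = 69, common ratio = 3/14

For |r| < 1, S = a / (1 - r)
S = 69 / (1 - (3/14))
S = 69 / (11/14)
S = 966/11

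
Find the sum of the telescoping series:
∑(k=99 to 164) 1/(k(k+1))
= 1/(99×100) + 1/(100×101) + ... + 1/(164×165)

Partial fractions: 1/(k(k+1)) = 1/k - 1/(k+1)
The series telescopes:
= (1/99 - 1/100) + (1/100 - 1/101) + ... + (1/164 - 1/165)
= 1/99 - 1/165
= 2/495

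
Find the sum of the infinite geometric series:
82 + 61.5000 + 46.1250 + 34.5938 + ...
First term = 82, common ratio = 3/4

For |r| < 1, S = a / (1 - r)
S = 82 / (1 - (3/4))
S = 82 / (1/4)
S = 328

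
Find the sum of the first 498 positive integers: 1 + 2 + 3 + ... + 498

Formula: ∑k = n(n+1)/2
= 498×499/2
= 248502/2
= 124251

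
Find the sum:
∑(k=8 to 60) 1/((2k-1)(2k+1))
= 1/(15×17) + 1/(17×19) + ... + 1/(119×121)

Partial fractions: 1/((2k-1)(2k+1)) = (1/2)[1/(2k-1) - 1/(2k+1)]
The series telescopes:
= (1/2)[1/15 - 1/121]
= 53/1815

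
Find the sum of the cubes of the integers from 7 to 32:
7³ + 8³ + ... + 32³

Use ∑_{k=1}^{n} k³ = [n(n+1)/2]², then subtract the first 6 terms.
∑_{k=1}^{32} k³ = [32×33/2]² = 528² = 278784
∑_{k=1}^{6} k³ = [6×7/2]² = 21² = 441
∑_{k=7}^{32} k³ = 278784 - 441 = 278343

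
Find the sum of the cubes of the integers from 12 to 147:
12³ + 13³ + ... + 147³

Use ∑_{k=1}^{n} k³ = [n(n+1)/2]², then subtract the first 11 terms.
∑_{k=1}^{147} k³ = [147×148/2]² = 10878² = 118330884
∑_{k=1}^{11} k³ = [11×12/2]² = 66² = 4356
∑_{k=12}^{147} k³ = 118330884 - 4356 = 118326528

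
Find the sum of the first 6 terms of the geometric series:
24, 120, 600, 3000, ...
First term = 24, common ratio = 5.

Sₙ = a(1 - rⁿ) / (1 - r)
S_6 = 24(1 - 5^6) / (1 - 5)
S_6 = 24(1 - 15625) / (-4)
S_6 = 93744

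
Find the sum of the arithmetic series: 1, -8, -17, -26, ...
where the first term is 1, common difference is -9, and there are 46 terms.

Sₙ = n/2 × (first + last)
Last term = a + (n-1)d = 1 + (46-1)×(-9) = -404
S_46 = 46/2 × (1 + (-404))
S_46 = 46/2 × (-403) = -9269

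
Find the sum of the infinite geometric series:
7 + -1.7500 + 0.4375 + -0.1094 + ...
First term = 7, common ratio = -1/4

For |r| < 1, S = a / (1 - r)
S = 7 / (1 - (-1/4))
S = 7 / (5/4)
S = 28/5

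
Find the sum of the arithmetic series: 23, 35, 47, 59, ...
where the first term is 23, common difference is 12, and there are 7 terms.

Sₙ = n/2 × (first + last)
Last term = a + (n-1)d = 23 + (7-1)×12 = 95
S_7 = 7/2 × (23 + 95)
S_7 = 7/2 × 118 = 413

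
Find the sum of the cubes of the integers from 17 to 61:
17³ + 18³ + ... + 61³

Use ∑_{k=1}^{n} k³ = [n(n+1)/2]², then subtract the first 16 terms.
∑_{k=1}^{61} k³ = [61×62/2]² = 1891² = 3575881
∑_{k=1}^{16} k³ = [16×17/2]² = 136² = 18496
∑_{k=17}^{61} k³ = 3575881 - 18496 = 3557385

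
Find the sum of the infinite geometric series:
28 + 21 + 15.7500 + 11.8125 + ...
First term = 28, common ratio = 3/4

For |r| < 1, S = a / (1 - r)
S = 28 / (1 - (3/4))
S = 28 / (1/4)
S = 112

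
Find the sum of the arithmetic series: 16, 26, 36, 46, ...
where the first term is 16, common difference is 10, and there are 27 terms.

Sₙ = n/2 × (first + last)
Last term = a + (n-1)d = 16 + (27-1)×10 = 276
S_27 = 27/2 × (16 + 276)
S_27 = 27/2 × 292 = 3942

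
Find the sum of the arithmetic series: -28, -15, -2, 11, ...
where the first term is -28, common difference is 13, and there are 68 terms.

Sₙ = n/2 × (first + last)
Last term = a + (n-1)d = -28 + (68-1)×13 = 843
S_68 = 68/2 × (-28 + 843)
S_68 = 68/2 × 815 = 27710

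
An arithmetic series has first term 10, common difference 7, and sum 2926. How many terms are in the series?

Using S = n/2 × [2a + (n-1)d]
2926 = n/2 × [2(10) + (n-1)(7)]
2926 = n/2 × [20 + 7n - 7]
5852 = n × [13 + 7n]
7n² + (13)n - 5852 = 0
Discriminant: Δ = (13)² - 4(7)(-5852) = 169 + 163856 = 164025
√Δ = 405
n = [-(13) + √Δ] / (2·7) = (-13 + 405) / 14 = 392 / 14 = 28
(The negative root is discarded since n must be a positive integer.)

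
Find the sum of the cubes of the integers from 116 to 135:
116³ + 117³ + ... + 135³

Use ∑_{k=1}^{n} k³ = [n(n+1)/2]², then subtract the first 115 terms.
∑_{k=1}^{135} k³ = [135×136/2]² = 9180² = 84272400
∑_{k=1}^{115} k³ = [115×116/2]² = 6670² = 44488900
∑_{k=116}^{135} k³ = 84272400 - 44488900 = 39783500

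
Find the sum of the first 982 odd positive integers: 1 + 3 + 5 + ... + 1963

Sum of first n odd numbers = n²
= 982²
= 964324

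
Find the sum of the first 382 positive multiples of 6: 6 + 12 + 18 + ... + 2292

Factor out 6: = 6(1 + 2 + ... + 382) = 6 × n(n+1)/2
= 6 × 382×383/2
= 6 × 73153
= 438918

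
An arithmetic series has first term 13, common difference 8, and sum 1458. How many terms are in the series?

Using S = n/2 × [2a + (n-1)d]
1458 = n/2 × [2(13) + (n-1)(8)]
1458 = n/2 × [26 + 8n - 8]
2916 = n × [18 + 8n]
8n² + (18)n - 2916 = 0
Discriminant: Δ = (18)² - 4(8)(-2916) = 324 + 93312 = 93636
√Δ = 306
n = [-(18) + √Δ] / (2·8) = (-18 + 306) / 16 = 288 / 16 = 18
(The negative root is discarded since n must be a positive integer.)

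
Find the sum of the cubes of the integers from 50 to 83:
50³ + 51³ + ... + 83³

Use ∑_{k=1}^{n} k³ = [n(n+1)/2]², then subtract the first 49 terms.
∑_{k=1}^{83} k³ = [83×84/2]² = 3486² = 12152196
∑_{k=1}^{49} k³ = [49×50/2]² = 1225² = 1500625
∑_{k=50}^{83} k³ = 12152196 - 1500625 = 10651571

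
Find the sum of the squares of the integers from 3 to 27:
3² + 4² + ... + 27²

Use ∑_{k=1}^{n} k² = n(n+1)(2n+1)/6, then subtract the first 2 terms.
∑_{k=1}^{27} k² = 27×28×55/6 = 6930
∑_{k=1}^{2} k² = 2×3×5/6 = 5
∑_{k=3}^{27} k² = 6930 - 5 = 6925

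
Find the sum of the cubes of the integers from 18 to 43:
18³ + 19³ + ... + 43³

Use ∑_{k=1}^{n} k³ = [n(n+1)/2]², then subtract the first 17 terms.
∑_{k=1}^{43} k³ = [43×44/2]² = 946² = 894916
∑_{k=1}^{17} k³ = [17×18/2]² = 153² = 23409
∑_{k=18}^{43} k³ = 894916 - 23409 = 871507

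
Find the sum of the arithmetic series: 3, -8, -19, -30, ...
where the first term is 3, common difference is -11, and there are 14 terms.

Sₙ = n/2 × (first + last)
Last term = a + (n-1)d = 3 + (14-1)×(-11) = -140
S_14 = 14/2 × (3 + (-140))
S_14 = 14/2 × (-137) = -959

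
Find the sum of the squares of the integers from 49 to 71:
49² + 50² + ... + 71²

Use ∑_{k=1}^{n} k² = n(n+1)(2n+1)/6, then subtract the first 48 terms.
∑_{k=1}^{71} k² = 71×72×143/6 = 121836
∑_{k=1}^{48} k² = 48×49×97/6 = 38024
∑_{k=49}^{71} k² = 121836 - 38024 = 83812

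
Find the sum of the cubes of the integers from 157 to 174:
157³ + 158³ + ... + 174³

Use ∑_{k=1}^{n} k³ = [n(n+1)/2]², then subtract the first 156 terms.
∑_{k=1}^{174} k³ = [174×175/2]² = 15225² = 231800625
∑_{k=1}^{156} k³ = [156×157/2]² = 12246² = 149964516
∑_{k=157}^{174} k³ = 231800625 - 149964516 = 81836109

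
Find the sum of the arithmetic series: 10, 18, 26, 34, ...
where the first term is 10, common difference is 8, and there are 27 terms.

Sₙ = n/2 × (first + last)
Last term = a + (n-1)d = 10 + (27-1)×8 = 218
S_27 = 27/2 × (10 + 218)
S_27 = 27/2 × 228 = 3078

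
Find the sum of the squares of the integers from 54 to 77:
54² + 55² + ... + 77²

Use ∑_{k=1}^{n} k² = n(n+1)(2n+1)/6, then subtract the first 53 terms.
∑_{k=1}^{77} k² = 77×78×155/6 = 155155
∑_{k=1}^{53} k² = 53×54×107/6 = 51039
∑_{k=54}^{77} k² = 155155 - 51039 = 104116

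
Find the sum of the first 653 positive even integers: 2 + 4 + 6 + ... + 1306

Sum of first n even numbers = n(n+1)
= 653×654
= 427062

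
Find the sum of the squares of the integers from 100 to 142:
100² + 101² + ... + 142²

Use ∑_{k=1}^{n} k² = n(n+1)(2n+1)/6, then subtract the first 99 terms.
∑_{k=1}^{142} k² = 142×143×285/6 = 964535
∑_{k=1}^{99} k² = 99×100×199/6 = 328350
∑_{k=100}^{142} k² = 964535 - 328350 = 636185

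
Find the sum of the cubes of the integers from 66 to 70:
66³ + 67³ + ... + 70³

Use ∑_{k=1}^{n} k³ = [n(n+1)/2]², then subtract the first 65 terms.
∑_{k=1}^{70} k³ = [70×71/2]² = 2485² = 6175225
∑_{k=1}^{65} k³ = [65×66/2]² = 2145² = 4601025
∑_{k=66}^{70} k³ = 6175225 - 4601025 = 1574200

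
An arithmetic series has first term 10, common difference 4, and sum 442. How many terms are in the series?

Using S = n/2 × [2a + (n-1)d]
442 = n/2 × [2(10) + (n-1)(4)]
442 = n/2 × [20 + 4n - 4]
884 = n × [16 + 4n]
4n² + (16)n - 884 = 0
Discriminant: Δ = (16)² - 4(4)(-884) = 256 + 14144 = 14400
√Δ = 120
n = [-(16) + √Δ] / (2·4) = (-16 + 120) / 8 = 104 / 8 = 13
(The negative root is discarded since n must be a positive integer.)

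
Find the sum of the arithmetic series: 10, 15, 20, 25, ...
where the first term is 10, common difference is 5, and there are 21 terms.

Sₙ = n/2 × (first + last)
Last term = a + (n-1)d = 10 + (21-1)×5 = 110
S_21 = 21/2 × (10 + 110)
S_21 = 21/2 × 120 = 1260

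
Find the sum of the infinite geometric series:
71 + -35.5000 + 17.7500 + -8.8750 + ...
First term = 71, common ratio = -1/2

For |r| < 1, S = a / (1 - r)
S = 71 / (1 - (-1/2))
S = 71 / (3/2)
S = 142/3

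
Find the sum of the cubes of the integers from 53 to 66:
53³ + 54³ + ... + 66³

Use ∑_{k=1}^{n} k³ = [n(n+1)/2]², then subtract the first 52 terms.
∑_{k=1}^{66} k³ = [66×67/2]² = 2211² = 4888521
∑_{k=1}^{52} k³ = [52×53/2]² = 1378² = 1898884
∑_{k=53}^{66} k³ = 4888521 - 1898884 = 2989637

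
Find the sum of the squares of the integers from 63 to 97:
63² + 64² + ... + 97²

Use ∑_{k=1}^{n} k² = n(n+1)(2n+1)/6, then subtract the first 62 terms.
∑_{k=1}^{97} k² = 97×98×195/6 = 308945
∑_{k=1}^{62} k² = 62×63×125/6 = 81375
∑_{k=63}^{97} k² = 308945 - 81375 = 227570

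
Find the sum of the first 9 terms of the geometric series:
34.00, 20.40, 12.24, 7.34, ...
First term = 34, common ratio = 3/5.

Sₙ = a(1 - rⁿ) / (1 - r)
S_9 = 34(1 - (3/5)^9) / (1 - (3/5))
S_9 = 34(1 - (19683/1953125)) / (2/5)
S_9 = 32868514/390625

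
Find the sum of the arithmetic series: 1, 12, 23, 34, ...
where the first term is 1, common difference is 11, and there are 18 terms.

Sₙ = n/2 × (first + last)
Last term = a + (n-1)d = 1 + (18-1)×11 = 188
S_18 = 18/2 × (1 + 188)
S_18 = 18/2 × 189 = 1701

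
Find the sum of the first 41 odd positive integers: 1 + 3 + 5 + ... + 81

Sum of first n odd numbers = n²
= 41²
= 1681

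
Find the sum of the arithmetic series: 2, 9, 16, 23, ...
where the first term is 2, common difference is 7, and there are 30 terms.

Sₙ = n/2 × (first + last)
Last term = a + (n-1)d = 2 + (30-1)×7 = 205
S_30 = 30/2 × (2 + 205)
S_30 = 30/2 × 207 = 3105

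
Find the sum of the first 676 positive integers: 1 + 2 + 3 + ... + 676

Formula: ∑k = n(n+1)/2
= 676×677/2
= 457652/2
= 228826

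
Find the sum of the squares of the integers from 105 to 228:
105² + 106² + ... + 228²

Use ∑_{k=1}^{n} k² = n(n+1)(2n+1)/6, then subtract the first 104 terms.
∑_{k=1}^{228} k² = 228×229×457/6 = 3976814
∑_{k=1}^{104} k² = 104×105×209/6 = 380380
∑_{k=105}^{228} k² = 3976814 - 380380 = 3596434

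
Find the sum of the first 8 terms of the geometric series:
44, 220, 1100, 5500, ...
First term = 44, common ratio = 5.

Sₙ = a(1 - rⁿ) / (1 - r)
S_8 = 44(1 - 5^8) / (1 - 5)
S_8 = 44(1 - 390625) / (-4)
S_8 = 4296864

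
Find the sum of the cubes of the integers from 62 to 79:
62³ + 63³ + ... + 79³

Use ∑_{k=1}^{n} k³ = [n(n+1)/2]², then subtract the first 61 terms.
∑_{k=1}^{79} k³ = [79×80/2]² = 3160² = 9985600
∑_{k=1}^{61} k³ = [61×62/2]² = 1891² = 3575881
∑_{k=62}^{79} k³ = 9985600 - 3575881 = 6409719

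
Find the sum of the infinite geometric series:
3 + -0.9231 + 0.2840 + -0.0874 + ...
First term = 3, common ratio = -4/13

For |r| < 1, S = a / (1 - r)
S = 3 / (1 - (-4/13))
S = 3 / (17/13)
S = 39/17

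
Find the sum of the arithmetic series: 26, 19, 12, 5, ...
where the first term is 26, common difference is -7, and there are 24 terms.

Sₙ = n/2 × (first + last)
Last term = a + (n-1)d = 26 + (24-1)×(-7) = -135
S_24 = 24/2 × (26 + (-135))
S_24 = 24/2 × (-109) = -1308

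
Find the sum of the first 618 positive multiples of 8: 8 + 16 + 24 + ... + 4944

Factor out 8: = 8(1 + 2 + ... + 618) = 8 × n(n+1)/2
= 8 × 618×619/2
= 8 × 191271
= 1530168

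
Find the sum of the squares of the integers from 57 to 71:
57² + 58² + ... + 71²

Use ∑_{k=1}^{n} k² = n(n+1)(2n+1)/6, then subtract the first 56 terms.
∑_{k=1}^{71} k² = 71×72×143/6 = 121836
∑_{k=1}^{56} k² = 56×57×113/6 = 60116
∑_{k=57}^{71} k² = 121836 - 60116 = 61720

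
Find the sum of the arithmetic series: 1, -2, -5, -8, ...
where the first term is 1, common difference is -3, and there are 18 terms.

Sₙ = n/2 × (first + last)
Last term = a + (n-1)d = 1 + (18-1)×(-3) = -50
S_18 = 18/2 × (1 + (-50))
S_18 = 18/2 × (-49) = -441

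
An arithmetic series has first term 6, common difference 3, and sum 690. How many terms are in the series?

Using S = n/2 × [2a + (n-1)d]
690 = n/2 × [2(6) + (n-1)(3)]
690 = n/2 × [12 + 3n - 3]
1380 = n × [9 + 3n]
3n² + (9)n - 1380 = 0
Discriminant: Δ = (9)² - 4(3)(-1380) = 81 + 16560 = 16641
√Δ = 129
n = [-(9) + √Δ] / (2·3) = (-9 + 129) / 6 = 120 / 6 = 20
(The negative root is discarded since n must be a positive integer.)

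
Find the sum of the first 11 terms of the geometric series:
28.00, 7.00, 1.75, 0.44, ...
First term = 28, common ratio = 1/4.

Sₙ = a(1 - rⁿ) / (1 - r)
S_11 = 28(1 - (1/4)^11) / (1 - (1/4))
S_11 = 28(1 - (1/4194304)) / (3/4)
S_11 = 9786707/262144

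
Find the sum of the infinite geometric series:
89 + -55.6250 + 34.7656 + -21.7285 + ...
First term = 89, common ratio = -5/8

For |r| < 1, S = a / (1 - r)
S = 89 / (1 - (-5/8))
S = 89 / (13/8)
S = 712/13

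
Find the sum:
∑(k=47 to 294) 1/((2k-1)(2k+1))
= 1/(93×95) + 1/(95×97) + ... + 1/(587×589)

Partial fractions: 1/((2k-1)(2k+1)) = (1/2)[1/(2k-1) - 1/(2k+1)]
The series telescopes:
= (1/2)[1/93 - 1/589]
= 8/1767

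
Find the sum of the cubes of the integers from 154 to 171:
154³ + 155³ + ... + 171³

Use ∑_{k=1}^{n} k³ = [n(n+1)/2]², then subtract the first 153 terms.
∑_{k=1}^{171} k³ = [171×172/2]² = 14706² = 216266436
∑_{k=1}^{153} k³ = [153×154/2]² = 11781² = 138791961
∑_{k=154}^{171} k³ = 216266436 - 138791961 = 77474475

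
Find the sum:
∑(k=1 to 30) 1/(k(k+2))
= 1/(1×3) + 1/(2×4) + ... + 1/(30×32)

Partial fractions: 1/(k(k+2)) = (1/2)[1/k - 1/(k+2)]
Telescoping leaves the first two and last two terms:
= (1/2)[1/1 + 1/2 - 1/31 - 1/32]
= 1425/1984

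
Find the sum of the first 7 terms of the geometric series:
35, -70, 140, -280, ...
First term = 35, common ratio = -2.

Sₙ = a(1 - rⁿ) / (1 - r)
S_7 = 35(1 - (-2)^7) / (1 - (-2))
S_7 = 35(1 - (-128)) / (3)
S_7 = 1505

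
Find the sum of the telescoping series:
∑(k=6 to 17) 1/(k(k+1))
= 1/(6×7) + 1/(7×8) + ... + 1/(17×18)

Partial fractions: 1/(k(k+1)) = 1/k - 1/(k+1)
The series telescopes:
= (1/6 - 1/7) + (1/7 - 1/8) + ... + (1/17 - 1/18)
= 1/6 - 1/18
= 1/9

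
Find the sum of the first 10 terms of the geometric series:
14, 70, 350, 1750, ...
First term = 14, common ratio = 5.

Sₙ = a(1 - rⁿ) / (1 - r)
S_10 = 14(1 - 5^10) / (1 - 5)
S_10 = 14(1 - 9765625) / (-4)
S_10 = 34179684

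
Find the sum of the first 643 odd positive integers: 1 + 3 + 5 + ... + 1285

Sum of first n odd numbers = n²
= 643²
= 413449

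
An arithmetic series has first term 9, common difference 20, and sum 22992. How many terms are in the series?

Using S = n/2 × [2a + (n-1)d]
22992 = n/2 × [2(9) + (n-1)(20)]
22992 = n/2 × [18 + 20n - 20]
45984 = n × [-2 + 20n]
20n² + (-2)n - 45984 = 0
Discriminant: Δ = (-2)² - 4(20)(-45984) = 4 + 3678720 = 3678724
√Δ = 1918
n = [-(-2) + √Δ] / (2·20) = (2 + 1918) / 40 = 1920 / 40 = 48
(The negative root is discarded since n must be a positive integer.)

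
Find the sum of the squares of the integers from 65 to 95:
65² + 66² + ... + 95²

Use ∑_{k=1}^{n} k² = n(n+1)(2n+1)/6, then subtract the first 64 terms.
∑_{k=1}^{95} k² = 95×96×191/6 = 290320
∑_{k=1}^{64} k² = 64×65×129/6 = 89440
∑_{k=65}^{95} k² = 290320 - 89440 = 200880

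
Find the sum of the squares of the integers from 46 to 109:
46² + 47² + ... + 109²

Use ∑_{k=1}^{n} k² = n(n+1)(2n+1)/6, then subtract the first 45 terms.
∑_{k=1}^{109} k² = 109×110×219/6 = 437635
∑_{k=1}^{45} k² = 45×46×91/6 = 31395
∑_{k=46}^{109} k² = 437635 - 31395 = 406240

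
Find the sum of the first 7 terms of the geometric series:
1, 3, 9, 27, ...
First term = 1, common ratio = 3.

Sₙ = a(1 - rⁿ) / (1 - r)
S_7 = 1(1 - 3^7) / (1 - 3)
S_7 = 1(1 - 2187) / (-2)
S_7 = 1093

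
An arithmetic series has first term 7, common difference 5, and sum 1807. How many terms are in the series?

Using S = n/2 × [2a + (n-1)d]
1807 = n/2 × [2(7) + (n-1)(5)]
1807 = n/2 × [14 + 5n - 5]
3614 = n × [9 + 5n]
5n² + (9)n - 3614 = 0
Discriminant: Δ = (9)² - 4(5)(-3614) = 81 + 72280 = 72361
√Δ = 269
n = [-(9) + √Δ] / (2·5) = (-9 + 269) / 10 = 260 / 10 = 26
(The negative root is discarded since n must be a positive integer.)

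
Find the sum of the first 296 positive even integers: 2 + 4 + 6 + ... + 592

Sum of first n even numbers = n(n+1)
= 296×297
= 87912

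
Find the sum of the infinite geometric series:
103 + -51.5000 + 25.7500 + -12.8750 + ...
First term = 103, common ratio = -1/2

For |r| < 1, S = a / (1 - r)
S = 103 / (1 - (-1/2))
S = 103 / (3/2)
S = 206/3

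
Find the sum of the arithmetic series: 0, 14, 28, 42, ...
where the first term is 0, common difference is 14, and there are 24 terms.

Sₙ = n/2 × (first + last)
Last term = a + (n-1)d = 0 + (24-1)×14 = 322
S_24 = 24/2 × (0 + 322)
S_24 = 24/2 × 322 = 3864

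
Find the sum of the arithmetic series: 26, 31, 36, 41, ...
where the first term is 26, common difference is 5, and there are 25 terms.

Sₙ = n/2 × (first + last)
Last term = a + (n-1)d = 26 + (25-1)×5 = 146
S_25 = 25/2 × (26 + 146)
S_25 = 25/2 × 172 = 2150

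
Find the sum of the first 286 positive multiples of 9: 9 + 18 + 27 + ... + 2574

Factor out 9: = 9(1 + 2 + ... + 286) = 9 × n(n+1)/2
= 9 × 286×287/2
= 9 × 41041
= 369369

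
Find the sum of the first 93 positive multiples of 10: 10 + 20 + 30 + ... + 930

Factor out 10: = 10(1 + 2 + ... + 93) = 10 × n(n+1)/2
= 10 × 93×94/2
= 10 × 4371
= 43710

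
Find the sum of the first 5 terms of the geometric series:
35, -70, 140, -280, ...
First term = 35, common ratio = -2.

Sₙ = a(1 - rⁿ) / (1 - r)
S_5 = 35(1 - (-2)^5) / (1 - (-2))
S_5 = 35(1 - (-32)) / (3)
S_5 = 385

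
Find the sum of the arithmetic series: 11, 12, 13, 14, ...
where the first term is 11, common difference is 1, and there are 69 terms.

Sₙ = n/2 × (first + last)
Last term = a + (n-1)d = 11 + (69-1)×1 = 79
S_69 = 69/2 × (11 + 79)
S_69 = 69/2 × 90 = 3105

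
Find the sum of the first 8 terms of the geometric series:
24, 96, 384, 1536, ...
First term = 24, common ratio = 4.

Sₙ = a(1 - rⁿ) / (1 - r)
S_8 = 24(1 - 4^8) / (1 - 4)
S_8 = 24(1 - 65536) / (-3)
S_8 = 524280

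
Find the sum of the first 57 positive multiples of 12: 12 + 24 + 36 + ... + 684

Factor out 12: = 12(1 + 2 + ... + 57) = 12 × n(n+1)/2
= 12 × 57×58/2
= 12 × 1653
= 19836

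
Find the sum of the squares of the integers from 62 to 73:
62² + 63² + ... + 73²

Use ∑_{k=1}^{n} k² = n(n+1)(2n+1)/6, then subtract the first 61 terms.
∑_{k=1}^{73} k² = 73×74×147/6 = 132349
∑_{k=1}^{61} k² = 61×62×123/6 = 77531
∑_{k=62}^{73} k² = 132349 - 77531 = 54818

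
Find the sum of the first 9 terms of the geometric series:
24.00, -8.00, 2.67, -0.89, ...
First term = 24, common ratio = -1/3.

Sₙ = a(1 - rⁿ) / (1 - r)
S_9 = 24(1 - (-1/3)^9) / (1 - (-1/3))
S_9 = 24(1 - (-1/19683)) / (4/3)
S_9 = 39368/2187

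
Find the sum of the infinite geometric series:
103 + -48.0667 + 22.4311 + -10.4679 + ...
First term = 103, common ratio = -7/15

For |r| < 1, S = a / (1 - r)
S = 103 / (1 - (-7/15))
S = 103 / (22/15)
S = 1545/22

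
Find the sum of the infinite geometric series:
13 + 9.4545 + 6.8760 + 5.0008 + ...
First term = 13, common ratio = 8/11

For |r| < 1, S = a / (1 - r)
S = 13 / (1 - (8/11))
S = 13 / (3/11)
S = 143/3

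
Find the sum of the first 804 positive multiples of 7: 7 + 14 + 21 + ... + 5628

Factor out 7: = 7(1 + 2 + ... + 804) = 7 × n(n+1)/2
= 7 × 804×805/2
= 7 × 323610
= 2265270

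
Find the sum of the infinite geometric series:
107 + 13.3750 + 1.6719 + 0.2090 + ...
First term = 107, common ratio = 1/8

For |r| < 1, S = a / (1 - r)
S = 107 / (1 - (1/8))
S = 107 / (7/8)
S = 856/7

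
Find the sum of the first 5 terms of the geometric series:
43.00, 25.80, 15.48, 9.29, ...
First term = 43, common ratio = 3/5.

Sₙ = a(1 - rⁿ) / (1 - r)
S_5 = 43(1 - (3/5)^5) / (1 - (3/5))
S_5 = 43(1 - (243/3125)) / (2/5)
S_5 = 61963/625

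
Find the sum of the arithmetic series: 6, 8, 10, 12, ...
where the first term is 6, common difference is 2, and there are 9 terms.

Sₙ = n/2 × (first + last)
Last term = a + (n-1)d = 6 + (9-1)×2 = 22
S_9 = 9/2 × (6 + 22)
S_9 = 9/2 × 28 = 126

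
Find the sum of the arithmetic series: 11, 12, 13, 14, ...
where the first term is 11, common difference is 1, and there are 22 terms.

Sₙ = n/2 × (first + last)
Last term = a + (n-1)d = 11 + (22-1)×1 = 32
S_22 = 22/2 × (11 + 32)
S_22 = 22/2 × 43 = 473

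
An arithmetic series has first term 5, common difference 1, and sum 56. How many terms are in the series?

Using S = n/2 × [2a + (n-1)d]
56 = n/2 × [2(5) + (n-1)(1)]
56 = n/2 × [10 + 1n - 1]
112 = n × [9 + 1n]
1n² + (9)n - 112 = 0
Discriminant: Δ = (9)² - 4(1)(-112) = 81 + 448 = 529
√Δ = 23
n = [-(9) + √Δ] / (2·1) = (-9 + 23) / 2 = 14 / 2 = 7
(The negative root is discarded since n must be a positive integer.)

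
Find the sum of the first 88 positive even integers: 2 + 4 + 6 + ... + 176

Sum of first n even numbers = n(n+1)
= 88×89
= 7832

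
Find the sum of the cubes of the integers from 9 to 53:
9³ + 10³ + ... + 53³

Use ∑_{k=1}^{n} k³ = [n(n+1)/2]², then subtract the first 8 terms.
∑_{k=1}^{53} k³ = [53×54/2]² = 1431² = 2047761
∑_{k=1}^{8} k³ = [8×9/2]² = 36² = 1296
∑_{k=9}^{53} k³ = 2047761 - 1296 = 2046465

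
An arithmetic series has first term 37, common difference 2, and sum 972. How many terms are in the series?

Using S = n/2 × [2a + (n-1)d]
972 = n/2 × [2(37) + (n-1)(2)]
972 = n/2 × [74 + 2n - 2]
1944 = n × [72 + 2n]
2n² + (72)n - 1944 = 0
Discriminant: Δ = (72)² - 4(2)(-1944) = 5184 + 15552 = 20736
√Δ = 144
n = [-(72) + √Δ] / (2·2) = (-72 + 144) / 4 = 72 / 4 = 18
(The negative root is discarded since n must be a positive integer.)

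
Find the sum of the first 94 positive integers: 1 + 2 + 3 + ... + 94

Formula: ∑k = n(n+1)/2
= 94×95/2
= 8930/2
= 4465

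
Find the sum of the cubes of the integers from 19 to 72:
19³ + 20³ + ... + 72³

Use ∑_{k=1}^{n} k³ = [n(n+1)/2]², then subtract the first 18 terms.
∑_{k=1}^{72} k³ = [72×73/2]² = 2628² = 6906384
∑_{k=1}^{18} k³ = [18×19/2]² = 171² = 29241
∑_{k=19}^{72} k³ = 6906384 - 29241 = 6877143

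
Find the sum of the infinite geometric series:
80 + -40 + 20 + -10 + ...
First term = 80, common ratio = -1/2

For |r| < 1, S = a / (1 - r)
S = 80 / (1 - (-1/2))
S = 80 / (3/2)
S = 160/3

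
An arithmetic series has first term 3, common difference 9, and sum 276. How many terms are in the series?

Using S = n/2 × [2a + (n-1)d]
276 = n/2 × [2(3) + (n-1)(9)]
276 = n/2 × [6 + 9n - 9]
552 = n × [-3 + 9n]
9n² + (-3)n - 552 = 0
Discriminant: Δ = (-3)² - 4(9)(-552) = 9 + 19872 = 19881
√Δ = 141
n = [-(-3) + √Δ] / (2·9) = (3 + 141) / 18 = 144 / 18 = 8
(The negative root is discarded since n must be a positive integer.)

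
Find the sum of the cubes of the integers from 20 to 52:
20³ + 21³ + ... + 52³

Use ∑_{k=1}^{n} k³ = [n(n+1)/2]², then subtract the first 19 terms.
∑_{k=1}^{52} k³ = [52×53/2]² = 1378² = 1898884
∑_{k=1}^{19} k³ = [19×20/2]² = 190² = 36100
∑_{k=20}^{52} k³ = 1898884 - 36100 = 1862784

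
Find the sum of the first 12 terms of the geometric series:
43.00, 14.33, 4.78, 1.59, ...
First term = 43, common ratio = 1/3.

Sₙ = a(1 - rⁿ) / (1 - r)
S_12 = 43(1 - (1/3)^12) / (1 - (1/3))
S_12 = 43(1 - (1/531441)) / (2/3)
S_12 = 11425960/177147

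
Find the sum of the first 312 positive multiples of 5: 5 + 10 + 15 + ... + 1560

Factor out 5: = 5(1 + 2 + ... + 312) = 5 × n(n+1)/2
= 5 × 312×313/2
= 5 × 48828
= 244140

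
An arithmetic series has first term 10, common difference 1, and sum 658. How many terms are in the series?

Using S = n/2 × [2a + (n-1)d]
658 = n/2 × [2(10) + (n-1)(1)]
658 = n/2 × [20 + 1n - 1]
1316 = n × [19 + 1n]
1n² + (19)n - 1316 = 0
Discriminant: Δ = (19)² - 4(1)(-1316) = 361 + 5264 = 5625
√Δ = 75
n = [-(19) + √Δ] / (2·1) = (-19 + 75) / 2 = 56 / 2 = 28
(The negative root is discarded since n must be a positive integer.)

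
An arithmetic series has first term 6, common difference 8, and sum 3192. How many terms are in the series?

Using S = n/2 × [2a + (n-1)d]
3192 = n/2 × [2(6) + (n-1)(8)]
3192 = n/2 × [12 + 8n - 8]
6384 = n × [4 + 8n]
8n² + (4)n - 6384 = 0
Discriminant: Δ = (4)² - 4(8)(-6384) = 16 + 204288 = 204304
√Δ = 452
n = [-(4) + √Δ] / (2·8) = (-4 + 452) / 16 = 448 / 16 = 28
(The negative root is discarded since n must be a positive integer.)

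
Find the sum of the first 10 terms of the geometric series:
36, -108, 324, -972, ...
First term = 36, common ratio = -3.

Sₙ = a(1 - rⁿ) / (1 - r)
S_10 = 36(1 - (-3)^10) / (1 - (-3))
S_10 = 36(1 - 59049) / (4)
S_10 = -531432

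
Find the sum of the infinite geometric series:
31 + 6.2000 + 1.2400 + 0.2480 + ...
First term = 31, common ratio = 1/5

For |r| < 1, S = a / (1 - r)
S = 31 / (1 - (1/5))
S = 31 / (4/5)
S = 155/4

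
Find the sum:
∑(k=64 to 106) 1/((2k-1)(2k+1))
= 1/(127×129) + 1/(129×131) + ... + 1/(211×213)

Partial fractions: 1/((2k-1)(2k+1)) = (1/2)[1/(2k-1) - 1/(2k+1)]
The series telescopes:
= (1/2)[1/127 - 1/213]
= 43/27051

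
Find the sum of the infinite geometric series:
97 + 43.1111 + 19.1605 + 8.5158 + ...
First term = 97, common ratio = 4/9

For |r| < 1, S = a / (1 - r)
S = 97 / (1 - (4/9))
S = 97 / (5/9)
S = 873/5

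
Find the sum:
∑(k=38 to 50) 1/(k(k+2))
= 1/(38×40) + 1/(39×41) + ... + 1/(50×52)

Partial fractions: 1/(k(k+2)) = (1/2)[1/k - 1/(k+2)]
Telescoping leaves the first two and last two terms:
= (1/2)[1/38 + 1/39 - 1/51 - 1/52]
= 661/100776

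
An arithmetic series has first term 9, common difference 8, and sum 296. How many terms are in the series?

Using S = n/2 × [2a + (n-1)d]
296 = n/2 × [2(9) + (n-1)(8)]
296 = n/2 × [18 + 8n - 8]
592 = n × [10 + 8n]
8n² + (10)n - 592 = 0
Discriminant: Δ = (10)² - 4(8)(-592) = 100 + 18944 = 19044
√Δ = 138
n = [-(10) + √Δ] / (2·8) = (-10 + 138) / 16 = 128 / 16 = 8
(The negative root is discarded since n must be a positive integer.)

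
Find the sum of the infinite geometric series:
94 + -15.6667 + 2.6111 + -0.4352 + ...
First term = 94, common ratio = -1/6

For |r| < 1, S = a / (1 - r)
S = 94 / (1 - (-1/6))
S = 94 / (7/6)
S = 564/7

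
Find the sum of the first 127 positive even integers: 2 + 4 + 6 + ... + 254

Sum of first n even numbers = n(n+1)
= 127×128
= 16256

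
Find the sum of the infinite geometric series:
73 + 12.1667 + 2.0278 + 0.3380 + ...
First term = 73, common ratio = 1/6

For |r| < 1, S = a / (1 - r)
S = 73 / (1 - (1/6))
S = 73 / (5/6)
S = 438/5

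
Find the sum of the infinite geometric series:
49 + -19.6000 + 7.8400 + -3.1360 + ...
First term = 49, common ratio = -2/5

For |r| < 1, S = a / (1 - r)
S = 49 / (1 - (-2/5))
S = 49 / (7/5)
S = 35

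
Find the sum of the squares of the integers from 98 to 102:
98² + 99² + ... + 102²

Use ∑_{k=1}^{n} k² = n(n+1)(2n+1)/6, then subtract the first 97 terms.
∑_{k=1}^{102} k² = 102×103×205/6 = 358955
∑_{k=1}^{97} k² = 97×98×195/6 = 308945
∑_{k=98}^{102} k² = 358955 - 308945 = 50010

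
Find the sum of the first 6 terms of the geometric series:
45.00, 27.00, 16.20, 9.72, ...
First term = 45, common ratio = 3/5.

Sₙ = a(1 - rⁿ) / (1 - r)
S_6 = 45(1 - (3/5)^6) / (1 - (3/5))
S_6 = 45(1 - (729/15625)) / (2/5)
S_6 = 67032/625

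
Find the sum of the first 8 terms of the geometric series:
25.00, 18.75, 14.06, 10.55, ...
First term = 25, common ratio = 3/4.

Sₙ = a(1 - rⁿ) / (1 - r)
S_8 = 25(1 - (3/4)^8) / (1 - (3/4))
S_8 = 25(1 - (6561/65536)) / (1/4)
S_8 = 1474375/16384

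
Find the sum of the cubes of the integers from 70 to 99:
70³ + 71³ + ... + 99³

Use ∑_{k=1}^{n} k³ = [n(n+1)/2]², then subtract the first 69 terms.
∑_{k=1}^{99} k³ = [99×100/2]² = 4950² = 24502500
∑_{k=1}^{69} k³ = [69×70/2]² = 2415² = 5832225
∑_{k=70}^{99} k³ = 24502500 - 5832225 = 18670275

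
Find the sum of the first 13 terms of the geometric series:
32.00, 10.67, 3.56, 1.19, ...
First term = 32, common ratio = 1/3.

Sₙ = a(1 - rⁿ) / (1 - r)
S_13 = 32(1 - (1/3)^13) / (1 - (1/3))
S_13 = 32(1 - (1/1594323)) / (2/3)
S_13 = 25509152/531441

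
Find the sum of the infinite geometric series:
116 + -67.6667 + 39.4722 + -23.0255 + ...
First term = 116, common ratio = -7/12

For |r| < 1, S = a / (1 - r)
S = 116 / (1 - (-7/12))
S = 116 / (19/12)
S = 1392/19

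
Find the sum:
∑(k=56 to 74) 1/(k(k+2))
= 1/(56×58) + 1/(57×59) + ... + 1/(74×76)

Partial fractions: 1/(k(k+2)) = (1/2)[1/k - 1/(k+2)]
Telescoping leaves the first two and last two terms:
= (1/2)[1/56 + 1/57 - 1/75 - 1/76]
= 237/53200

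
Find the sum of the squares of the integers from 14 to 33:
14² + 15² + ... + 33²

Use ∑_{k=1}^{n} k² = n(n+1)(2n+1)/6, then subtract the first 13 terms.
∑_{k=1}^{33} k² = 33×34×67/6 = 12529
∑_{k=1}^{13} k² = 13×14×27/6 = 819
∑_{k=14}^{33} k² = 12529 - 819 = 11710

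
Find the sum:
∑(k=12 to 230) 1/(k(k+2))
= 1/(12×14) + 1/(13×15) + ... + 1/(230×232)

Partial fractions: 1/(k(k+2)) = (1/2)[1/k - 1/(k+2)]
Telescoping leaves the first two and last two terms:
= (1/2)[1/12 + 1/13 - 1/231 - 1/232]
= 105631/1393392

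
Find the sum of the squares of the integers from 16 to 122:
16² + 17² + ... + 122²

Use ∑_{k=1}^{n} k² = n(n+1)(2n+1)/6, then subtract the first 15 terms.
∑_{k=1}^{122} k² = 122×123×245/6 = 612745
∑_{k=1}^{15} k² = 15×16×31/6 = 1240
∑_{k=16}^{122} k² = 612745 - 1240 = 611505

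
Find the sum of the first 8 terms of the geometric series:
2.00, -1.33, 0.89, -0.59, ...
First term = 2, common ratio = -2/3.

Sₙ = a(1 - rⁿ) / (1 - r)
S_8 = 2(1 - (-2/3)^8) / (1 - (-2/3))
S_8 = 2(1 - (256/6561)) / (5/3)
S_8 = 2522/2187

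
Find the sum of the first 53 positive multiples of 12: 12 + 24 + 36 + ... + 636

Factor out 12: = 12(1 + 2 + ... + 53) = 12 × n(n+1)/2
= 12 × 53×54/2
= 12 × 1431
= 17172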